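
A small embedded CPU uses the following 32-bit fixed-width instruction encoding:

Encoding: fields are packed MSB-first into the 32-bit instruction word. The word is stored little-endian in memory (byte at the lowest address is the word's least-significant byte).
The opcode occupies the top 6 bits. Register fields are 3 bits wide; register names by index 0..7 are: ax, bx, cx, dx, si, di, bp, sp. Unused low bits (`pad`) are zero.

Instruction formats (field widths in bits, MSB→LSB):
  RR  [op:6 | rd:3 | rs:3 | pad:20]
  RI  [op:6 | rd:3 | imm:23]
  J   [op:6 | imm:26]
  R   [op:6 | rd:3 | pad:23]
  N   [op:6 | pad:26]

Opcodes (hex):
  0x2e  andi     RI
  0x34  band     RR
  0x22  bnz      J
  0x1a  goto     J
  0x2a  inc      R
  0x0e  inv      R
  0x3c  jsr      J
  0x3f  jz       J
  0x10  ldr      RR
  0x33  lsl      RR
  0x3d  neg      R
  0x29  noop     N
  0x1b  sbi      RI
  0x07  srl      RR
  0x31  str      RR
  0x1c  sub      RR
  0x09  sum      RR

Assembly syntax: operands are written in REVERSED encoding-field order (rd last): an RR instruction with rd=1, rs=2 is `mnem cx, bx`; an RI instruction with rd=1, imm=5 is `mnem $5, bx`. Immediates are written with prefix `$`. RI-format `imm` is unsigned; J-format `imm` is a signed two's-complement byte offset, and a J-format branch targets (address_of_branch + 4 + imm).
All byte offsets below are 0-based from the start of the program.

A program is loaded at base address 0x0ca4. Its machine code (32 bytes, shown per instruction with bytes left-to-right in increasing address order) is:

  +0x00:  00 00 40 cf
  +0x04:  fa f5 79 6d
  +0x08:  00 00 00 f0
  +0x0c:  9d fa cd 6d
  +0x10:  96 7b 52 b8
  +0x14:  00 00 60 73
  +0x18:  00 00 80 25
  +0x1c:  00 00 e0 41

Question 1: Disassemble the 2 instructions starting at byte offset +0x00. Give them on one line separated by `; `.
+0x00: 00 00 40 cf ⇒ word 0xcf400000 (little)
  top 6b → 0x33 → lsl [RR]
  rd@[25:23]=0x6 ⇒ bp
  rs@[22:20]=0x4 ⇒ si
+0x04: fa f5 79 6d ⇒ word 0x6d79f5fa (little)
  top 6b → 0x1b → sbi [RI]
  rd@[25:23]=0x2 ⇒ cx
  imm@[22:0]=0x79f5fa ⇒ $7992826

lsl si, bp; sbi $7992826, cx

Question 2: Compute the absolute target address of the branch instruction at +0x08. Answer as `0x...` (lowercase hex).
0x0cb0

+0x08: 00 00 00 f0 ⇒ word 0xf0000000 (little)
  op=0xf0000000>>26=0x3c ⇒ jsr (J)
  [25:0] imm=0 = $0
  target = base 0x0ca4 + off 0x08 + 4 + imm 0 = 0x0cb0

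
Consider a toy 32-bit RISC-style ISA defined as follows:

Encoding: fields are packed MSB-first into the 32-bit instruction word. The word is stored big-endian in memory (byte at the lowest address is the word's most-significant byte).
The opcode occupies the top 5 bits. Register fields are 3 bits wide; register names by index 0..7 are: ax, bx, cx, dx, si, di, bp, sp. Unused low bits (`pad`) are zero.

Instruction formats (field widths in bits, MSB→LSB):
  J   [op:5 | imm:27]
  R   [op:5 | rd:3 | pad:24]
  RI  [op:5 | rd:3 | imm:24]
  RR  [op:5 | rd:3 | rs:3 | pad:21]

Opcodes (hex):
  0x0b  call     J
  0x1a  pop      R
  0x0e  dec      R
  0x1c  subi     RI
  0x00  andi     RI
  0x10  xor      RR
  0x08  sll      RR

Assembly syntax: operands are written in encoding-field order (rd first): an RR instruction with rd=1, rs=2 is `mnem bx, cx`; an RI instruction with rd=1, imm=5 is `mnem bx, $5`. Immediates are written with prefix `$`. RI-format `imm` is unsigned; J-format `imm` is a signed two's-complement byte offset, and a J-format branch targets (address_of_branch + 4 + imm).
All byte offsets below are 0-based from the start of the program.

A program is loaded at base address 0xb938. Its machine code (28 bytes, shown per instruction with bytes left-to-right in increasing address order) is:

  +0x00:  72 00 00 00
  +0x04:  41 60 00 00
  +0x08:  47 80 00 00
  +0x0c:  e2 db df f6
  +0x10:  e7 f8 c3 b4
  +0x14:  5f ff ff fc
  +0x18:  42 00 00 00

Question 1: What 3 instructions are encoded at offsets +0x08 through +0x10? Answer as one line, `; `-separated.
sll sp, si; subi cx, $14409718; subi sp, $16303028

[08] 47 80 00 00 → 0x47800000
  top 5b → 0x8 → sll [RR]
  [26:24] rd=7 = sp
  [23:21] rs=4 = si
[0c] e2 db df f6 → 0xe2dbdff6
  top 5b → 0x1c → subi [RI]
  [26:24] rd=2 = cx
  [23:0] imm=14409718 = $14409718
[10] e7 f8 c3 b4 → 0xe7f8c3b4
  top 5b → 0x1c → subi [RI]
  [26:24] rd=7 = sp
  [23:0] imm=16303028 = $16303028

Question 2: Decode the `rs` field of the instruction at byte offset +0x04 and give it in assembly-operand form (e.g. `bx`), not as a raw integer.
@+04  big-endian(41 60 00 00) = 0x41600000
  top 5b → 0x8 → sll [RR]
  rd@[26:24]=0x1 ⇒ bx
  rs@[23:21]=0x3 ⇒ dx

dx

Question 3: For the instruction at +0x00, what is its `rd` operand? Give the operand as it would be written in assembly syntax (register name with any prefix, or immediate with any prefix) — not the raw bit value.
cx

+0x00: 72 00 00 00 ⇒ word 0x72000000 (big)
  top 5b → 0xe → dec [R]
  [26:24] rd=2 = cx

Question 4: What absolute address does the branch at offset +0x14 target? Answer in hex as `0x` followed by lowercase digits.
@+14  big-endian(5f ff ff fc) = 0x5ffffffc
  top 5b → 0xb → call [J]
  [26:0] imm=134217724 (s27→-4) = $-4
  target = base 0xb938 + off 0x14 + 4 + imm -4 = 0xb94c

0xb94c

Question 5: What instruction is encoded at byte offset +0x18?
sll cx, ax

[18] 42 00 00 00 → 0x42000000
  op=0x42000000>>27=0x8 ⇒ sll (RR)
  [26:24] rd=2 = cx
  [23:21] rs=0 = ax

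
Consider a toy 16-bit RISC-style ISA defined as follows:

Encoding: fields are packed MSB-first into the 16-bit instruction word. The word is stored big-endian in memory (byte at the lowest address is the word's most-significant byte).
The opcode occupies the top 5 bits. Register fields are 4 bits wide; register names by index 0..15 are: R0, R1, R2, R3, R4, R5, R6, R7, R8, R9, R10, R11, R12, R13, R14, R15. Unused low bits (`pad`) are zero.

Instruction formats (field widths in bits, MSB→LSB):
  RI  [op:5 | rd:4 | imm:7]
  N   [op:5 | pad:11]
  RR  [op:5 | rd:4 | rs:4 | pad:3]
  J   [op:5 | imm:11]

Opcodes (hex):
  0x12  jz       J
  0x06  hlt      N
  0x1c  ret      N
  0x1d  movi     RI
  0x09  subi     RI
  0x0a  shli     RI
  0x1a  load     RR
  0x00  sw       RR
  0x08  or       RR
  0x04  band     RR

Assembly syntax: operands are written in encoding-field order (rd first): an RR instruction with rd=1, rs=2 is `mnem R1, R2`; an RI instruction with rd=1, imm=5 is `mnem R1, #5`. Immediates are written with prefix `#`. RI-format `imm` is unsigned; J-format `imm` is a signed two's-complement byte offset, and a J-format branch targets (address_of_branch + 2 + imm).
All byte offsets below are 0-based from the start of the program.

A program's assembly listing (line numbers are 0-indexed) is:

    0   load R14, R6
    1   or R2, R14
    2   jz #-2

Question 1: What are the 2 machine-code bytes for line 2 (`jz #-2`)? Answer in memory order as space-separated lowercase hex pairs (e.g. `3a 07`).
97 fe

L2: jz op=0x12:5|imm=-2:11 ⇒ 0x97fe ⇒ big 97 fe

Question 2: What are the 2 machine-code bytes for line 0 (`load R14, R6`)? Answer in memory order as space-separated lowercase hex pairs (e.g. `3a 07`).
d7 30

0. load fields op=0x1a:5|rd=14:4|rs=6:4|pad=0:3 → word d730h → d7 30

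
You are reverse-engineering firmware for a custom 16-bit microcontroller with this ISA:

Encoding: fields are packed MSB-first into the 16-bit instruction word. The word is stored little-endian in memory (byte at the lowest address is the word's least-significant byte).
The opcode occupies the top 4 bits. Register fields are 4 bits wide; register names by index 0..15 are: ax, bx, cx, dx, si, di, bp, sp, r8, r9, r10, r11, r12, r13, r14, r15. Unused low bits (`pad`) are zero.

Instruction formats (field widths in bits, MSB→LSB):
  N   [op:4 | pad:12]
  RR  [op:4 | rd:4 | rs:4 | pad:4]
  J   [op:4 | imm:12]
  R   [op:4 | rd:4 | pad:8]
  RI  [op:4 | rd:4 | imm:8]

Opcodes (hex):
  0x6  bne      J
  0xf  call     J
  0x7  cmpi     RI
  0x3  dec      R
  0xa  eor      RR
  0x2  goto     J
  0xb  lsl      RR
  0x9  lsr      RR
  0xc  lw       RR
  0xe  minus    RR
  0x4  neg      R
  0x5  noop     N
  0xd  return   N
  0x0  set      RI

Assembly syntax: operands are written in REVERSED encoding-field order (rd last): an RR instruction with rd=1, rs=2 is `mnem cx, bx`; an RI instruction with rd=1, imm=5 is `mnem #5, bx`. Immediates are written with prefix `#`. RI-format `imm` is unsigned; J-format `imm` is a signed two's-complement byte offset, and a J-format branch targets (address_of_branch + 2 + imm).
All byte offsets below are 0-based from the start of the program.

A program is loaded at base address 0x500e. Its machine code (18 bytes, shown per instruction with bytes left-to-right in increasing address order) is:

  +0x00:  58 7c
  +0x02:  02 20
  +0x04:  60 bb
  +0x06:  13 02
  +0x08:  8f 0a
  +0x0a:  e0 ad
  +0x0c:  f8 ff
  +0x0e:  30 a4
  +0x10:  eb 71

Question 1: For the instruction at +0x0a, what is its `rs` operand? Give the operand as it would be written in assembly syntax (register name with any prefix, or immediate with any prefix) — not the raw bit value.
r14

+0x0a: e0 ad ⇒ word 0xade0 (little)
  top 4b → 0xa → eor [RR]
  rd: (w>>8)&0xf=0xd → r13
  rs: (w>>4)&0xf=0xe → r14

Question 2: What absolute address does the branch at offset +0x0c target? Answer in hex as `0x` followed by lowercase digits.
@+0c  little-endian(f8 ff) = 0xfff8
  opcode bits[15:12]=0xf: call/J
  imm@[11:0]=0xff8 (s12→-8) ⇒ #-8
  target = base 0x500e + off 0x0c + 2 + imm -8 = 0x5014

0x5014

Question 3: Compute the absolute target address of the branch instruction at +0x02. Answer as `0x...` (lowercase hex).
0x5014

@+02  little-endian(02 20) = 0x2002
  op=0x2002>>12=0x2 ⇒ goto (J)
  imm: (w>>0)&0xfff=0x2 → #2
  target = base 0x500e + off 0x02 + 2 + imm 2 = 0x5014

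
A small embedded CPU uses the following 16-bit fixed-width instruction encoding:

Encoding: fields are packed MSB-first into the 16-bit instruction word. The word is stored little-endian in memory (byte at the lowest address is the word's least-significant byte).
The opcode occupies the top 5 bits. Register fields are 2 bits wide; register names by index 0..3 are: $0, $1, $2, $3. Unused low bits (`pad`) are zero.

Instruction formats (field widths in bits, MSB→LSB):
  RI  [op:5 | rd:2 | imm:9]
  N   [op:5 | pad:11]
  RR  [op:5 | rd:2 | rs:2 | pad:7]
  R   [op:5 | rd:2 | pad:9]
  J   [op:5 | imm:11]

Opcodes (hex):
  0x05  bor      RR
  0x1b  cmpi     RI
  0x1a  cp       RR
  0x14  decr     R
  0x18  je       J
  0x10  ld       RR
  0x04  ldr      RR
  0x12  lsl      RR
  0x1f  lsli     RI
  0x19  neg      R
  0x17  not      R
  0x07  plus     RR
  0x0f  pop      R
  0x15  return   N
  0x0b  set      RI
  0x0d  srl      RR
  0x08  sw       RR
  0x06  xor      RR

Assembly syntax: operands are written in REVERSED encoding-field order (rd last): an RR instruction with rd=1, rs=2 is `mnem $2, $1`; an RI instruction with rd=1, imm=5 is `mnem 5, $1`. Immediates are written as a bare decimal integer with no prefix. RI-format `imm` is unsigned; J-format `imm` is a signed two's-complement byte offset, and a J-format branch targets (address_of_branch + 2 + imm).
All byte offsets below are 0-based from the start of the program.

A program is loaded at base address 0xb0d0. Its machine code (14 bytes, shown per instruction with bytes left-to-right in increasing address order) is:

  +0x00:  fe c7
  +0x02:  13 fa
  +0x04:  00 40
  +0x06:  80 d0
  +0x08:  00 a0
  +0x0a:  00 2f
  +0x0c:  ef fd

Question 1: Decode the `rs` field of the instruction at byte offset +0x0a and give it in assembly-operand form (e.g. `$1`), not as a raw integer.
@+0a  little-endian(00 2f) = 0x2f00
  op=0x2f00>>11=0x5 ⇒ bor (RR)
  [10:9] rd=3 = $3
  [8:7] rs=2 = $2

$2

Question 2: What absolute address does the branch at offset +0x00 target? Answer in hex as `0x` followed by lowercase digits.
@+00  little-endian(fe c7) = 0xc7fe
  opcode bits[15:11]=0x18: je/J
  [10:0] imm=2046 (s11→-2) = -2
  target = base 0xb0d0 + off 0x00 + 2 + imm -2 = 0xb0d0

0xb0d0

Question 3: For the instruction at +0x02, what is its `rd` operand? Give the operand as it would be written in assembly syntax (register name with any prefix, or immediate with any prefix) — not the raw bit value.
$1

+0x02: 13 fa ⇒ word 0xfa13 (little)
  top 5b → 0x1f → lsli [RI]
  [10:9] rd=1 = $1
  [8:0] imm=19 = 19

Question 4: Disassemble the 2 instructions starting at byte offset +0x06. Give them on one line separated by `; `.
[06] 80 d0 → 0xd080
  op=0xd080>>11=0x1a ⇒ cp (RR)
  rd@[10:9]=0x0 ⇒ $0
  rs@[8:7]=0x1 ⇒ $1
[08] 00 a0 → 0xa000
  op=0xa000>>11=0x14 ⇒ decr (R)
  rd@[10:9]=0x0 ⇒ $0

cp $1, $0; decr $0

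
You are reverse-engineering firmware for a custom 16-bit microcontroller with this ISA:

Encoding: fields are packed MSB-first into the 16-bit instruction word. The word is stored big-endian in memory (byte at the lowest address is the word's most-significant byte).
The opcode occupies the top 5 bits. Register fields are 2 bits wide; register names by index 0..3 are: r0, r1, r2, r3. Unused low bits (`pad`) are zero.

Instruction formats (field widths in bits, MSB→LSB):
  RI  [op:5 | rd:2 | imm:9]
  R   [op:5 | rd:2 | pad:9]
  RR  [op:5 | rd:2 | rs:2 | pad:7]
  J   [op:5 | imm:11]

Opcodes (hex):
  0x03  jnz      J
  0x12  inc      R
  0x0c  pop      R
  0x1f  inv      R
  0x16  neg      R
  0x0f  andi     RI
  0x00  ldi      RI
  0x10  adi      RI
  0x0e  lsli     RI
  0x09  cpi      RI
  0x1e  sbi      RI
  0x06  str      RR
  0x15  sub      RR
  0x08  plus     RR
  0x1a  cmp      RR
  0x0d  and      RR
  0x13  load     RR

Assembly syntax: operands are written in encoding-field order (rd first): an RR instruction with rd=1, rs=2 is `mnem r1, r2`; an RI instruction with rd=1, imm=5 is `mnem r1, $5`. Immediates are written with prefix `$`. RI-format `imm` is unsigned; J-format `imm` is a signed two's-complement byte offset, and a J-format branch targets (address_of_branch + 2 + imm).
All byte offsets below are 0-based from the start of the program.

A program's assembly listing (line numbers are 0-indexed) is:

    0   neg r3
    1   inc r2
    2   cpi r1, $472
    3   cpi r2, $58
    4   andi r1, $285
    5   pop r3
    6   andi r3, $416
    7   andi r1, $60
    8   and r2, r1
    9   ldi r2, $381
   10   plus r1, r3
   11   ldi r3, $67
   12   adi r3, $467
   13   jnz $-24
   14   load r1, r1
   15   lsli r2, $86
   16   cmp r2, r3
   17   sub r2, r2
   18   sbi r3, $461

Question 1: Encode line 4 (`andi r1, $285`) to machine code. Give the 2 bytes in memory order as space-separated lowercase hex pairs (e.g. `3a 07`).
7b 1d

L4: andi op=0xf:5|rd=1:2|imm=285:9 ⇒ 0x7b1d ⇒ big 7b 1d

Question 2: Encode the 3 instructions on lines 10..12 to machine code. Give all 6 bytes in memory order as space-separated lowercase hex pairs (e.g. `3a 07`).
43 80 06 43 87 d3

line 10 (plus): pack op=0x8:5|rd=1:2|rs=3:2|pad=0:7 = 0x4380; big→ 43 80
line 11 (ldi): pack op=0x0:5|rd=3:2|imm=67:9 = 0x0643; big→ 06 43
line 12 (adi): pack op=0x10:5|rd=3:2|imm=467:9 = 0x87d3; big→ 87 d3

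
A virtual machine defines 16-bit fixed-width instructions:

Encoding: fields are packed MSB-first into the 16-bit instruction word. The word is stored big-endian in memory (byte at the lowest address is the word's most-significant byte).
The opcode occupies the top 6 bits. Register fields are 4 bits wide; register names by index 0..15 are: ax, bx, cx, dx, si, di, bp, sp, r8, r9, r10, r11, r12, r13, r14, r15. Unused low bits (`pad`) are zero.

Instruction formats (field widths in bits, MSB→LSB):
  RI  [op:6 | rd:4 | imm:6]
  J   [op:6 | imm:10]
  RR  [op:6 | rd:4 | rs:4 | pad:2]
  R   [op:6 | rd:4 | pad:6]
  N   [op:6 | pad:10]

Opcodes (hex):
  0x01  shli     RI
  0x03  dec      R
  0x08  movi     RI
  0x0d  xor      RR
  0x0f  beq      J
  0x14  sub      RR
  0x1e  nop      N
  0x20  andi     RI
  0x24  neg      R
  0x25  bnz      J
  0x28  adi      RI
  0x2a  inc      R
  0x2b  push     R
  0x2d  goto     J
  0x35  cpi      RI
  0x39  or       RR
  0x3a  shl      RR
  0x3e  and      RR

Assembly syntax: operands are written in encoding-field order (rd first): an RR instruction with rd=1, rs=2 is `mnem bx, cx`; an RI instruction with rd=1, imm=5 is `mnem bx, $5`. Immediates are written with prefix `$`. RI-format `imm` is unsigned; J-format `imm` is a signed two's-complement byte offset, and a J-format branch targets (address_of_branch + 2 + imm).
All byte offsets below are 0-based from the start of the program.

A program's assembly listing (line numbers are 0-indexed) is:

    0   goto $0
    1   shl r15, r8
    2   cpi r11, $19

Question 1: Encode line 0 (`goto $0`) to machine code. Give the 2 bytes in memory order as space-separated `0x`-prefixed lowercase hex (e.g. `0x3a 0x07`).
0. goto fields op=0x2d:6|imm=0:10 → word b400h → b4 00

0xb4 0x00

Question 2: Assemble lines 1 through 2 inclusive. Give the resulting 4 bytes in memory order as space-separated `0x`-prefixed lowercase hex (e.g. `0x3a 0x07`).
1. shl fields op=0x3a:6|rd=15:4|rs=8:4|pad=0:2 → word ebe0h → eb e0
2. cpi fields op=0x35:6|rd=11:4|imm=19:6 → word d6d3h → d6 d3

0xeb 0xe0 0xd6 0xd3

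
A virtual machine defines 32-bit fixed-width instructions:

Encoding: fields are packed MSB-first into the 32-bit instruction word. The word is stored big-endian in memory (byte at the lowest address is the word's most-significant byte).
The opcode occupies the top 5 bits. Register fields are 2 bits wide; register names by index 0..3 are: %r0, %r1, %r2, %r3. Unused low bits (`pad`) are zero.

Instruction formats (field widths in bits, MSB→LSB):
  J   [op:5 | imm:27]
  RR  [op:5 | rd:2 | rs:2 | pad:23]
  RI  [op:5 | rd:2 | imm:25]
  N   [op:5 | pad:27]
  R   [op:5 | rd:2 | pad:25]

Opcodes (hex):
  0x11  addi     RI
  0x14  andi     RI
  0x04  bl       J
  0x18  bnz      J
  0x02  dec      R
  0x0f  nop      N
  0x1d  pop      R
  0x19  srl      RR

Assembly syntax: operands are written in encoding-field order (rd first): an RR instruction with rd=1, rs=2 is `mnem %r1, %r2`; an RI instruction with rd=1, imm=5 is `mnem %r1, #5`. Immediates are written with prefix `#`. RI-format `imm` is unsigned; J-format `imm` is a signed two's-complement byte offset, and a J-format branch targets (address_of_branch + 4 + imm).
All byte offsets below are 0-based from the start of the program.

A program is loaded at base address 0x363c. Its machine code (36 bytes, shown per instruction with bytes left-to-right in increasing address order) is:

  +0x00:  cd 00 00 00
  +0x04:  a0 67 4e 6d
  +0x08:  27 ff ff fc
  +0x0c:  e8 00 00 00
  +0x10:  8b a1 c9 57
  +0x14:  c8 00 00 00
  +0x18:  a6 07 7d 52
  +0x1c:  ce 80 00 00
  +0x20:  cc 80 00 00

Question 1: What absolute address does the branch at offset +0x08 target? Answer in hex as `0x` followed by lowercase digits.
+0x08: 27 ff ff fc ⇒ word 0x27fffffc (big)
  opcode bits[31:27]=0x4: bl/J
  imm: (w>>0)&0x7ffffff=0x7fffffc (s27→-4) → #-4
  target = base 0x363c + off 0x08 + 4 + imm -4 = 0x3644

0x3644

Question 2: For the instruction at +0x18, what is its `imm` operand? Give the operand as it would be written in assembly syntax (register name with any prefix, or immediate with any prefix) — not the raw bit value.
@+18  big-endian(a6 07 7d 52) = 0xa6077d52
  top 5b → 0x14 → andi [RI]
  [26:25] rd=3 = %r3
  [24:0] imm=490834 = #490834

#490834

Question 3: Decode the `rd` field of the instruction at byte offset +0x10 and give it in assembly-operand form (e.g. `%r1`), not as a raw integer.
%r1

off 0x10: read 8b a1 c9 57 as big → 0x8ba1c957
  op=0x8ba1c957>>27=0x11 ⇒ addi (RI)
  rd@[26:25]=0x1 ⇒ %r1
  imm@[24:0]=0x1a1c957 ⇒ #27380055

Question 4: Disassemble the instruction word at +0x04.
off 0x04: read a0 67 4e 6d as big → 0xa0674e6d
  top 5b → 0x14 → andi [RI]
  [26:25] rd=0 = %r0
  [24:0] imm=6770285 = #6770285

andi %r0, #6770285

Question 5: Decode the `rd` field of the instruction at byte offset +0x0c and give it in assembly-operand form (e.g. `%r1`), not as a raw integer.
%r0

+0x0c: e8 00 00 00 ⇒ word 0xe8000000 (big)
  top 5b → 0x1d → pop [R]
  rd@[26:25]=0x0 ⇒ %r0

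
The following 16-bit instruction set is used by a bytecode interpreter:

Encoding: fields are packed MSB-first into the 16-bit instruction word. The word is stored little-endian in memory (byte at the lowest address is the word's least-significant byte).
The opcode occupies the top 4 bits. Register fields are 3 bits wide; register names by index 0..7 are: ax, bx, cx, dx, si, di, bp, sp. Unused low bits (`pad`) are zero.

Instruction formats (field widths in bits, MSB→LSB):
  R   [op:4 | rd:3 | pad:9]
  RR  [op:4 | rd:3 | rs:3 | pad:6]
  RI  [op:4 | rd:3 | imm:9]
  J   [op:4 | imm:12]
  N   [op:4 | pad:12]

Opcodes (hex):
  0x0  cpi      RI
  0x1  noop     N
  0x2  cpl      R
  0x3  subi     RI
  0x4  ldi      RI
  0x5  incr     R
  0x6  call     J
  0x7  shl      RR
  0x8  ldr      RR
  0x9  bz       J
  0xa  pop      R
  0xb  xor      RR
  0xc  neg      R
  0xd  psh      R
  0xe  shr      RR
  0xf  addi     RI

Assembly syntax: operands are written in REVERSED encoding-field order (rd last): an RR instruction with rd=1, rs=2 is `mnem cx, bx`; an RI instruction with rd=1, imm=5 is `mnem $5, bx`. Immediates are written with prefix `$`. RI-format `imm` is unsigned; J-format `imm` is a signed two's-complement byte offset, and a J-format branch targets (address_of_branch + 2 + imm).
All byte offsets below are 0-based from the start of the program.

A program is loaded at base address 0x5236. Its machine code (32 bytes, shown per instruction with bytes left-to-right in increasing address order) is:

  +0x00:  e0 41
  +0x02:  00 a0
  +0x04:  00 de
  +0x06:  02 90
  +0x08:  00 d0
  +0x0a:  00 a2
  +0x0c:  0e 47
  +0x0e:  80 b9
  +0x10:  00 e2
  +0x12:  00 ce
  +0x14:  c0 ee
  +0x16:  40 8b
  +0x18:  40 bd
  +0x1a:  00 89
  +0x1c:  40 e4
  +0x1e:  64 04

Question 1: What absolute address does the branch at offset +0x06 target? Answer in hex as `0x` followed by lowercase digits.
@+06  little-endian(02 90) = 0x9002
  opcode bits[15:12]=0x9: bz/J
  imm@[11:0]=0x2 ⇒ $2
  target = base 0x5236 + off 0x06 + 2 + imm 2 = 0x5240

0x5240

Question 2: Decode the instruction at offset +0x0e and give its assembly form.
xor bp, si

+0x0e: 80 b9 ⇒ word 0xb980 (little)
  opcode bits[15:12]=0xb: xor/RR
  rd@[11:9]=0x4 ⇒ si
  rs@[8:6]=0x6 ⇒ bp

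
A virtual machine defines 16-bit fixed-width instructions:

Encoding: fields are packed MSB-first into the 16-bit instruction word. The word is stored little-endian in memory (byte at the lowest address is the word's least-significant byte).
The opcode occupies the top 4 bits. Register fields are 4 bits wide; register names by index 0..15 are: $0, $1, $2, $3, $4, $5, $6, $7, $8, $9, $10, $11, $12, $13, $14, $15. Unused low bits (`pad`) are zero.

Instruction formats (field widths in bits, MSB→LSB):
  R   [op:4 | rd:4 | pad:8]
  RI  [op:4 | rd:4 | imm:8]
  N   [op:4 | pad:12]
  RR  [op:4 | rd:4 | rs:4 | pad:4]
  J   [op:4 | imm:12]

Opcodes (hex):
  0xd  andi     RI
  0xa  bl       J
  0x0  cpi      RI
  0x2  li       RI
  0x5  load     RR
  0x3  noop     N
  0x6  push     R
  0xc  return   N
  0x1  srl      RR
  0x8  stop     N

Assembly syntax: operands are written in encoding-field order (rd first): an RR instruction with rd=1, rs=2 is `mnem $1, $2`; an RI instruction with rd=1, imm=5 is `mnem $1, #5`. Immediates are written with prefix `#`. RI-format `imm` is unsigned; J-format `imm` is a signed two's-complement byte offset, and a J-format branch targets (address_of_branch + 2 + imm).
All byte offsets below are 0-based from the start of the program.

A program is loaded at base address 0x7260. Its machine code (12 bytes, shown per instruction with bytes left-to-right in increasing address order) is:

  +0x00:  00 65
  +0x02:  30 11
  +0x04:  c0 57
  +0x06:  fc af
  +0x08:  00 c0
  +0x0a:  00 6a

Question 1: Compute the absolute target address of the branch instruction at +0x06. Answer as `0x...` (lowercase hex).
[06] fc af → 0xaffc
  opcode bits[15:12]=0xa: bl/J
  imm: (w>>0)&0xfff=0xffc (s12→-4) → #-4
  target = base 0x7260 + off 0x06 + 2 + imm -4 = 0x7264

0x7264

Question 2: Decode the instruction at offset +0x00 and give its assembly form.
push $5

@+00  little-endian(00 65) = 0x6500
  opcode bits[15:12]=0x6: push/R
  [11:8] rd=5 = $5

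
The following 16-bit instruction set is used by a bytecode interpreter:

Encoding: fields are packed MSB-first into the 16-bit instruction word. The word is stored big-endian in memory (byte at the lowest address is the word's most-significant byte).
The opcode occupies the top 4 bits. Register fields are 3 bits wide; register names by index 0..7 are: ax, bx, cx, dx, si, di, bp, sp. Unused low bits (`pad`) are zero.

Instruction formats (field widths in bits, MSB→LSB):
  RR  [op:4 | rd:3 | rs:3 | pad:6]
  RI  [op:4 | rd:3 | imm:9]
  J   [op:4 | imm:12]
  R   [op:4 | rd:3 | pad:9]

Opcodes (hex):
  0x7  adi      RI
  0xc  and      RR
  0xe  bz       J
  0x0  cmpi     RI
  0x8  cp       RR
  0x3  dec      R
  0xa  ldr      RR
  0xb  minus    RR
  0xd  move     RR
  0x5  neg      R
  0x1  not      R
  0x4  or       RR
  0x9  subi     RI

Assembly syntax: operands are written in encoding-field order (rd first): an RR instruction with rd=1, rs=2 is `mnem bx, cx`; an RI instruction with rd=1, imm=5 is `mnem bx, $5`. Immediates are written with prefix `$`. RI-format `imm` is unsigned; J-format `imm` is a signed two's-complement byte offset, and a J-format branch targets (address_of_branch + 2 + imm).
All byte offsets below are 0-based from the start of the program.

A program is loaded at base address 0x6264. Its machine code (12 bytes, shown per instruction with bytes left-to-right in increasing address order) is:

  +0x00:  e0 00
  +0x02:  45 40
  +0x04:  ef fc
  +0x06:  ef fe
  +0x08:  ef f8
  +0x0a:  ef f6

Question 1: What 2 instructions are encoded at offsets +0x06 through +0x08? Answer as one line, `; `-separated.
+0x06: ef fe ⇒ word 0xeffe (big)
  opcode bits[15:12]=0xe: bz/J
  [11:0] imm=4094 (s12→-2) = $-2
+0x08: ef f8 ⇒ word 0xeff8 (big)
  opcode bits[15:12]=0xe: bz/J
  [11:0] imm=4088 (s12→-8) = $-8

bz $-2; bz $-8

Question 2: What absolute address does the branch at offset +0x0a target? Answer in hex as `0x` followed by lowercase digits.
0x6266

[0a] ef f6 → 0xeff6
  top 4b → 0xe → bz [J]
  [11:0] imm=4086 (s12→-10) = $-10
  target = base 0x6264 + off 0x0a + 2 + imm -10 = 0x6266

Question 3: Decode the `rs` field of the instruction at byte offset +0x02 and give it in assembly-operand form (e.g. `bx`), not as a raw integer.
di

+0x02: 45 40 ⇒ word 0x4540 (big)
  top 4b → 0x4 → or [RR]
  rd: (w>>9)&0x7=0x2 → cx
  rs: (w>>6)&0x7=0x5 → di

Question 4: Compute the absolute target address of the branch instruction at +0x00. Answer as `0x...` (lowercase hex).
+0x00: e0 00 ⇒ word 0xe000 (big)
  top 4b → 0xe → bz [J]
  [11:0] imm=0 = $0
  target = base 0x6264 + off 0x00 + 2 + imm 0 = 0x6266

0x6266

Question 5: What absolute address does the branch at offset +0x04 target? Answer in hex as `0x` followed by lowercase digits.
0x6266

@+04  big-endian(ef fc) = 0xeffc
  top 4b → 0xe → bz [J]
  imm@[11:0]=0xffc (s12→-4) ⇒ $-4
  target = base 0x6264 + off 0x04 + 2 + imm -4 = 0x6266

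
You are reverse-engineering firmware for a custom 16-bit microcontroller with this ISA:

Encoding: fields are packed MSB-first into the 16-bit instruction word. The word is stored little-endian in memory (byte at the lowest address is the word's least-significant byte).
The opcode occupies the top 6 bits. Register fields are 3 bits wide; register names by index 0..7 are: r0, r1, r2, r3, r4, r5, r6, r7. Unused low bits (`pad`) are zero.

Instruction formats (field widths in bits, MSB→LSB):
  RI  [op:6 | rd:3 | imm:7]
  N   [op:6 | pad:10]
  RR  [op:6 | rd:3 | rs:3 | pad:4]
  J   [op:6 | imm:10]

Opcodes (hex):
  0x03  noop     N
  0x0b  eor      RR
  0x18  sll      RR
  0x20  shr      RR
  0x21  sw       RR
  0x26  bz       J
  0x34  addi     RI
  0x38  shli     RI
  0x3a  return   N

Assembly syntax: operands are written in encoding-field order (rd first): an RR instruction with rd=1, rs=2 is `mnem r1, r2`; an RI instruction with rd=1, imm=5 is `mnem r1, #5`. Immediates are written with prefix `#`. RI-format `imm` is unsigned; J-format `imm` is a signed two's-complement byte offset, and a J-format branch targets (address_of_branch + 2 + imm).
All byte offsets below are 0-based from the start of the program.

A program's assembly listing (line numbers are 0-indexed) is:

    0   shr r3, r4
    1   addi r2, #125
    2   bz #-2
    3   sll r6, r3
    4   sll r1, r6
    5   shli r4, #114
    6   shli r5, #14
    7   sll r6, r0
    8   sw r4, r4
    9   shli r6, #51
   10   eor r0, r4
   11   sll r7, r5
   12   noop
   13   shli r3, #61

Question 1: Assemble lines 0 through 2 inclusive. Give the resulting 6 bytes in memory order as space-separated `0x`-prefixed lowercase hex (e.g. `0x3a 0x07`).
0xc0 0x81 0x7d 0xd1 0xfe 0x9b

L0: shr op=0x20:6|rd=3:3|rs=4:3|pad=0:4 ⇒ 0x81c0 ⇒ little c0 81
L1: addi op=0x34:6|rd=2:3|imm=125:7 ⇒ 0xd17d ⇒ little 7d d1
L2: bz op=0x26:6|imm=-2:10 ⇒ 0x9bfe ⇒ little fe 9b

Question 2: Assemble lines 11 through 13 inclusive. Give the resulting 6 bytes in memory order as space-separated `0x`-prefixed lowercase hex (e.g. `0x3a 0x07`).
0xd0 0x63 0x00 0x0c 0xbd 0xe1

L11: sll op=0x18:6|rd=7:3|rs=5:3|pad=0:4 ⇒ 0x63d0 ⇒ little d0 63
L12: noop op=0x3:6|pad=0:10 ⇒ 0x0c00 ⇒ little 00 0c
L13: shli op=0x38:6|rd=3:3|imm=61:7 ⇒ 0xe1bd ⇒ little bd e1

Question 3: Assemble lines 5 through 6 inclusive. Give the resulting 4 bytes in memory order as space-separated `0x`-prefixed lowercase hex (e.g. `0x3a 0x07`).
line 5 (shli): pack op=0x38:6|rd=4:3|imm=114:7 = 0xe272; little→ 72 e2
line 6 (shli): pack op=0x38:6|rd=5:3|imm=14:7 = 0xe28e; little→ 8e e2

0x72 0xe2 0x8e 0xe2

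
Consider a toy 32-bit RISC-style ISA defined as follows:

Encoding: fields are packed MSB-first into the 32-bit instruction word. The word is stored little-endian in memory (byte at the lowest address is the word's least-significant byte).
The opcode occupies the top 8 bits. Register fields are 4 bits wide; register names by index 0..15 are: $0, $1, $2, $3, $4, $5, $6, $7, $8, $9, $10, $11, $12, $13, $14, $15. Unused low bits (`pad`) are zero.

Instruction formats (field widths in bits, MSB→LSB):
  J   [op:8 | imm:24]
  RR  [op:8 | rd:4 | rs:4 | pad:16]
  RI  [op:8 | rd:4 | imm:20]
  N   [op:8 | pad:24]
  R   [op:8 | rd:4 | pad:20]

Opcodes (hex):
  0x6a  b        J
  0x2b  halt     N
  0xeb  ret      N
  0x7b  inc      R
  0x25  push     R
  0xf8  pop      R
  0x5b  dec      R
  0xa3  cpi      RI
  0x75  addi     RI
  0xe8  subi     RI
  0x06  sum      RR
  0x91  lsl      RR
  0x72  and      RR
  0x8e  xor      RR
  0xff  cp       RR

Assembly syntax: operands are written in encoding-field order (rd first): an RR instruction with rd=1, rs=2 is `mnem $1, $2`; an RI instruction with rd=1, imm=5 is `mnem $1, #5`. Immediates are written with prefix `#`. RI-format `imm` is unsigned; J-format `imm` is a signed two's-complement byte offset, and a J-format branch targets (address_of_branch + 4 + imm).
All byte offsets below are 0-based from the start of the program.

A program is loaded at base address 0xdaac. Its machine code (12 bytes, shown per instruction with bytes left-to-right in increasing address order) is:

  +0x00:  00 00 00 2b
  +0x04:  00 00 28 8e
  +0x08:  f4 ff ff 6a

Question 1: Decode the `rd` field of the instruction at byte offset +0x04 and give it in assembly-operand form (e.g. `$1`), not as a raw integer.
$2

@+04  little-endian(00 00 28 8e) = 0x8e280000
  top 8b → 0x8e → xor [RR]
  rd: (w>>20)&0xf=0x2 → $2
  rs: (w>>16)&0xf=0x8 → $8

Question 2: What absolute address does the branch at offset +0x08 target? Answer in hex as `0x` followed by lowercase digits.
0xdaac

off 0x08: read f4 ff ff 6a as little → 0x6afffff4
  opcode bits[31:24]=0x6a: b/J
  imm: (w>>0)&0xffffff=0xfffff4 (s24→-12) → #-12
  target = base 0xdaac + off 0x08 + 4 + imm -12 = 0xdaac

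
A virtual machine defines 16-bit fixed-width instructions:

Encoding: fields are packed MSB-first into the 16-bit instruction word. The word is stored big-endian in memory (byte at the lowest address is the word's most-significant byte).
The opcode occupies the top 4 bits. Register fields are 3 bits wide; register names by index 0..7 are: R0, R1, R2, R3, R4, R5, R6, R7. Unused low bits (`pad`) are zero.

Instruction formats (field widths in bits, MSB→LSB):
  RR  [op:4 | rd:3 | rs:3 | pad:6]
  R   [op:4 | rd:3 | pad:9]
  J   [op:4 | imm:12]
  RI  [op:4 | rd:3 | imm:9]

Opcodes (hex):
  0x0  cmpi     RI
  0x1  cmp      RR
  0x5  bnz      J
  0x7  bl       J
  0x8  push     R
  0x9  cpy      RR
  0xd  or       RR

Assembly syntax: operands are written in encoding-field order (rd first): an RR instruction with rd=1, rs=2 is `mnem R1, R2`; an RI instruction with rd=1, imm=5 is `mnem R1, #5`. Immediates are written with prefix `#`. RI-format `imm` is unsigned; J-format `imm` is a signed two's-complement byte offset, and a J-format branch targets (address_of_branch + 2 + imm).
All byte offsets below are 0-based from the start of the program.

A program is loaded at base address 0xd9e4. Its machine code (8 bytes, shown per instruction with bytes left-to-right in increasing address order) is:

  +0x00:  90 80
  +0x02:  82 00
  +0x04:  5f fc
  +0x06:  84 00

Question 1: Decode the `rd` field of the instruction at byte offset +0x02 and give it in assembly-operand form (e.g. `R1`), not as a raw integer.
R1

+0x02: 82 00 ⇒ word 0x8200 (big)
  op=0x8200>>12=0x8 ⇒ push (R)
  rd@[11:9]=0x1 ⇒ R1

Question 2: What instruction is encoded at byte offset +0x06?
@+06  big-endian(84 00) = 0x8400
  op=0x8400>>12=0x8 ⇒ push (R)
  rd@[11:9]=0x2 ⇒ R2

push R2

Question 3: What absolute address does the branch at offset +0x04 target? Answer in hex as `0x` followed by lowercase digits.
0xd9e6

[04] 5f fc → 0x5ffc
  op=0x5ffc>>12=0x5 ⇒ bnz (J)
  imm: (w>>0)&0xfff=0xffc (s12→-4) → #-4
  target = base 0xd9e4 + off 0x04 + 2 + imm -4 = 0xd9e6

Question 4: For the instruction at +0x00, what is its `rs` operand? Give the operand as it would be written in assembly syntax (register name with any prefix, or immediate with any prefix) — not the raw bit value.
R2

off 0x00: read 90 80 as big → 0x9080
  opcode bits[15:12]=0x9: cpy/RR
  rd: (w>>9)&0x7=0x0 → R0
  rs: (w>>6)&0x7=0x2 → R2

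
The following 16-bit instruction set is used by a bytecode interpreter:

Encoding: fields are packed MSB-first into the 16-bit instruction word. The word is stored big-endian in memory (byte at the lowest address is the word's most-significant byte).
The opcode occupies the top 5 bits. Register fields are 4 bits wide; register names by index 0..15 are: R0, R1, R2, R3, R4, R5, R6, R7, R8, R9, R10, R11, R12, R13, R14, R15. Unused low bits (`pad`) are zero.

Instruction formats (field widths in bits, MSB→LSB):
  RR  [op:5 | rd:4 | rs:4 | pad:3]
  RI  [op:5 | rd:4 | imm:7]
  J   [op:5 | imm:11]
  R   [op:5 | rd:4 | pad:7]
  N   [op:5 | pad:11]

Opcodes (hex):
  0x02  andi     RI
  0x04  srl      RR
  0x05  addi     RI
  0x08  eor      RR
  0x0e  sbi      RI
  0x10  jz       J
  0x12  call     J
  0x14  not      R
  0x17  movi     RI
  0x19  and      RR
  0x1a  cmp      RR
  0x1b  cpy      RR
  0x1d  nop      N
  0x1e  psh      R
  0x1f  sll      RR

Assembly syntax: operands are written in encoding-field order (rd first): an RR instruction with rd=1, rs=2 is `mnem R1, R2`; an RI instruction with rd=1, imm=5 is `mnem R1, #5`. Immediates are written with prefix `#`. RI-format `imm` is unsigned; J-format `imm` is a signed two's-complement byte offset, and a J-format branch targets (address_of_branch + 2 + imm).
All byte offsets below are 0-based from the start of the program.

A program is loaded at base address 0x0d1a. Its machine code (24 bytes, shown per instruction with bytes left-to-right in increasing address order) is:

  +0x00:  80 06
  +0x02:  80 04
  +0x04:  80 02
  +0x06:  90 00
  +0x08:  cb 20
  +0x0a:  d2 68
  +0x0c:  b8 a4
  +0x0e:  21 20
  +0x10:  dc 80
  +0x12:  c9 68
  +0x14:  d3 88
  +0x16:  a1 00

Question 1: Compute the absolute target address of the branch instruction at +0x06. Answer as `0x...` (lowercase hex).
off 0x06: read 90 00 as big → 0x9000
  op=0x9000>>11=0x12 ⇒ call (J)
  imm: (w>>0)&0x7ff=0x0 → #0
  target = base 0x0d1a + off 0x06 + 2 + imm 0 = 0x0d22

0x0d22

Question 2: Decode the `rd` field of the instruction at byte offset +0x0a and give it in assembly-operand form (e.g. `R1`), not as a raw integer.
[0a] d2 68 → 0xd268
  opcode bits[15:11]=0x1a: cmp/RR
  rd@[10:7]=0x4 ⇒ R4
  rs@[6:3]=0xd ⇒ R13

R4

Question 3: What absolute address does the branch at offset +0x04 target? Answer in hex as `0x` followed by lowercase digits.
@+04  big-endian(80 02) = 0x8002
  opcode bits[15:11]=0x10: jz/J
  imm: (w>>0)&0x7ff=0x2 → #2
  target = base 0x0d1a + off 0x04 + 2 + imm 2 = 0x0d22

0x0d22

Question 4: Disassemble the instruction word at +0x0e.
off 0x0e: read 21 20 as big → 0x2120
  top 5b → 0x4 → srl [RR]
  [10:7] rd=2 = R2
  [6:3] rs=4 = R4

srl R2, R4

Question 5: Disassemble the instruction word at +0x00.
+0x00: 80 06 ⇒ word 0x8006 (big)
  opcode bits[15:11]=0x10: jz/J
  imm: (w>>0)&0x7ff=0x6 → #6

jz #6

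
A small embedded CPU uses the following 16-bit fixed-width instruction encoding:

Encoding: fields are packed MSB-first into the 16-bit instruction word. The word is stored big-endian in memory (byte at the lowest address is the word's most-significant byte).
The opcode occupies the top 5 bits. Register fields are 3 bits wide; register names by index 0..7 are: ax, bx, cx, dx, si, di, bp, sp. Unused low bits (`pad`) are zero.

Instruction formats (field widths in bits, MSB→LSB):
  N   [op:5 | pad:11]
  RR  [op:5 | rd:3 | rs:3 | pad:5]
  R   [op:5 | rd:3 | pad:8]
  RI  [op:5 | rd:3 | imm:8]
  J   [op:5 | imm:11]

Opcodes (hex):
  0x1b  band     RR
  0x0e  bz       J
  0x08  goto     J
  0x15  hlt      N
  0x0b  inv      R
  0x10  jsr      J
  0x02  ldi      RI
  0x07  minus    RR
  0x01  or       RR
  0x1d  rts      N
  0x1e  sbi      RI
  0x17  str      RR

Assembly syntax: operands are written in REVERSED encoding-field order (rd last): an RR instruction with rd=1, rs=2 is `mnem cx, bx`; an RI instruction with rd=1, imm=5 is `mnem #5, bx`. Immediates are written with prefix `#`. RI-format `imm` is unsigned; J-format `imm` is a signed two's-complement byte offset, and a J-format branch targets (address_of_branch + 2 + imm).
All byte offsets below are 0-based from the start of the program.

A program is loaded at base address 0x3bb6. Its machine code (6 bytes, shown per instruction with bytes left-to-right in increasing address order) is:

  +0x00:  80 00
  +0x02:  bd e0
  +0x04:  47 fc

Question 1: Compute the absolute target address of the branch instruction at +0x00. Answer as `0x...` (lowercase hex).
0x3bb8

[00] 80 00 → 0x8000
  op=0x8000>>11=0x10 ⇒ jsr (J)
  imm: (w>>0)&0x7ff=0x0 → #0
  target = base 0x3bb6 + off 0x00 + 2 + imm 0 = 0x3bb8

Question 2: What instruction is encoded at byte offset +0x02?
str sp, di

off 0x02: read bd e0 as big → 0xbde0
  top 5b → 0x17 → str [RR]
  [10:8] rd=5 = di
  [7:5] rs=7 = sp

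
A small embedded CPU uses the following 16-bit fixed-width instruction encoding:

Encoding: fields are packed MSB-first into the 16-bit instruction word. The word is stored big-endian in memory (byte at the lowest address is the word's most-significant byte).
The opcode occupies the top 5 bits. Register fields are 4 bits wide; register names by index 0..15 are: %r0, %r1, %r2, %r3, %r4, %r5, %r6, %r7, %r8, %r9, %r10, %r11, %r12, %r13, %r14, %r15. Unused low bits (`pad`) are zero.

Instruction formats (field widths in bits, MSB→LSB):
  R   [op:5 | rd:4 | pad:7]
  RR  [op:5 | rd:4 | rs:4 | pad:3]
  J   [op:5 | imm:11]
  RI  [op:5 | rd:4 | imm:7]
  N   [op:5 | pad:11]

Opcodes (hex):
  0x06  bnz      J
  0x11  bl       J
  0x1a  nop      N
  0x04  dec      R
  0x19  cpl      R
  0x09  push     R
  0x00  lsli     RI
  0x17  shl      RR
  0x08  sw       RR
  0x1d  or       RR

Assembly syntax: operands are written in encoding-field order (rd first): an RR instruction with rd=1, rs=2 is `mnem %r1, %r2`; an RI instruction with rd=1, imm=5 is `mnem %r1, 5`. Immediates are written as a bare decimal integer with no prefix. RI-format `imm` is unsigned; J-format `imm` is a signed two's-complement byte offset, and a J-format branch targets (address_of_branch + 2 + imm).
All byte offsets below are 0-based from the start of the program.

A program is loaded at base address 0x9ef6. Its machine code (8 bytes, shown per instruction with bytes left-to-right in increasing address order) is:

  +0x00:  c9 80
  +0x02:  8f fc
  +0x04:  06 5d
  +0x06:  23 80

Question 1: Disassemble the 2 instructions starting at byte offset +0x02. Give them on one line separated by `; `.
@+02  big-endian(8f fc) = 0x8ffc
  top 5b → 0x11 → bl [J]
  imm: (w>>0)&0x7ff=0x7fc (s11→-4) → -4
@+04  big-endian(06 5d) = 0x065d
  top 5b → 0x0 → lsli [RI]
  rd: (w>>7)&0xf=0xc → %r12
  imm: (w>>0)&0x7f=0x5d → 93

bl -4; lsli %r12, 93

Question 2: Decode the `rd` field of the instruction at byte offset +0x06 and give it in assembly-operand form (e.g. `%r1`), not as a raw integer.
off 0x06: read 23 80 as big → 0x2380
  opcode bits[15:11]=0x4: dec/R
  rd: (w>>7)&0xf=0x7 → %r7

%r7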